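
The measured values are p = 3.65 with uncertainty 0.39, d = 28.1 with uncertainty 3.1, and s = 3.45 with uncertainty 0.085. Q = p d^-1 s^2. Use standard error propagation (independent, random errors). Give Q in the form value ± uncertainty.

1.55 ± 0.249

For a monomial Q ∝ p, d^-1, s^2, fractional errors add in quadrature:
  (1·δp/p)² = (1×0.107)² = 0.0114;  (-1·δd/d)² = (-1×0.110)² = 0.0122;  (2·δs/s)² = (2×0.0246)² = 0.00243
δQ/Q = √(0.0260) = 0.161
Q = 1.55, so δQ = 0.161 × 1.55 = 0.249.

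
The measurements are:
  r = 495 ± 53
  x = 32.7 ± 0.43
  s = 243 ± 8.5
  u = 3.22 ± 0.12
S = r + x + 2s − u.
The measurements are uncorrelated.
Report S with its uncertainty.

1010 ± 55.7

Sums and differences: (δS)² = Σ (cᵢ δxᵢ)².
  (δr)² = 2810;  (δx)² = 0.185;  (2·δs)² = 289;  (δu)² = 0.0144
δS = √(3100) = 55.7
S = 1010.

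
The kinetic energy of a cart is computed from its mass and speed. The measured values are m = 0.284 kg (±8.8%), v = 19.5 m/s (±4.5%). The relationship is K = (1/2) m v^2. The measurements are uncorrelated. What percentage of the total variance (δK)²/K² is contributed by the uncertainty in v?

(δK/K)² = (1·δm/m)² + (2·δv/v)²
  m term: (1×0.0880)² = 0.00774
  v term: (2×0.0450)² = 0.00810
Total = 0.0158. Share from v = 0.00810/0.0158 = 0.511.

51.1%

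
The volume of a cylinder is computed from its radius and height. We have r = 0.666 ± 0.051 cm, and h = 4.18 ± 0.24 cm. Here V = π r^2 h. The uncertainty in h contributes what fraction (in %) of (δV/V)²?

12.3%

(δV/V)² = (2·δr/r)² + (1·δh/h)²
  r term: (2×0.0766)² = 0.0235
  h term: (1×0.0574)² = 0.00330
Total = 0.0268. Share from h = 0.00330/0.0268 = 0.123.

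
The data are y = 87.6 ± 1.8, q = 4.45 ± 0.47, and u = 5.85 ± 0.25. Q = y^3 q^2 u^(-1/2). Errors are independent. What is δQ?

1.22e+06

Since Q is a product/quotient, work with relative uncertainties:
  (3·δy/y)² = (3×0.0205)² = 0.00380;  (2·δq/q)² = (2×0.106)² = 0.0446;  (−½·δu/u)² = (-0.5×0.0427)² = 0.000457
δQ/Q = √(0.0489) = 0.221
Q = 5.5e+06, so δQ = 0.221 × 5.5e+06 = 1.22e+06.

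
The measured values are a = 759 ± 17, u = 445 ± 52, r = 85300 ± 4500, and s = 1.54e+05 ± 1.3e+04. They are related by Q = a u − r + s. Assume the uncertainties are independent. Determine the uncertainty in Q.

Let p = a·u = 3.38e+05. δp/p = √((1·δa/a)² + (1·δu/u)²) = √(0.000502 + 0.0137) = 0.119, so δp = 40200.
Q = p − r + s: δQ = √(δp² + δr² + δs²) = √(1.61e+09 + 2.02e+07 + 1.69e+08) = 42500

42500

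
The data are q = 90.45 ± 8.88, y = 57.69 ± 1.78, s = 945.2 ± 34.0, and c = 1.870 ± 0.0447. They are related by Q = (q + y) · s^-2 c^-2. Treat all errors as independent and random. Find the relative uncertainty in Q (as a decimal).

0.106

Let u = q + y = 148.1. δu = √(δq² + δy²) = √(78.9 + 3.17) = 9.06, so δu/u = 0.0611.
Q is then a monomial in u, s, c:
δQ/Q = √((δu/u)² + (-2·δs/s)² + (-2·δc/c)²) = √(0.00374 + 0.00518 + 0.00229) = 0.106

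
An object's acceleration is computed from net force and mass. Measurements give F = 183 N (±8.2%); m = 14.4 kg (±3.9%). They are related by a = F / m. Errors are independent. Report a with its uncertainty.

12.7 ± 1.15 m/s^2

Each factor contributes (exponent × relative error)² to (δa/a)²:
  (1·δF/F)² = (1×0.0820)² = 0.00672;  (-1·δm/m)² = (-1×0.0390)² = 0.00152
δa/a = √(0.00824) = 0.0908
a = 12.7 m/s^2, so δa = 0.0908 × 12.7 = 1.15 m/s^2.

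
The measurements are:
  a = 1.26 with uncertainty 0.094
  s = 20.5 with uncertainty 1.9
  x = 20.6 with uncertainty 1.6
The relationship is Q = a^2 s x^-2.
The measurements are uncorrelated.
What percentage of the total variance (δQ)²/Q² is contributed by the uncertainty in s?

(δQ/Q)² = (2·δa/a)² + (1·δs/s)² + (-2·δx/x)²
  a term: (2×0.0746)² = 0.0223
  s term: (1×0.0927)² = 0.00859
  x term: (-2×0.0777)² = 0.0241
Total = 0.0550. Share from s = 0.00859/0.0550 = 0.156.

15.6%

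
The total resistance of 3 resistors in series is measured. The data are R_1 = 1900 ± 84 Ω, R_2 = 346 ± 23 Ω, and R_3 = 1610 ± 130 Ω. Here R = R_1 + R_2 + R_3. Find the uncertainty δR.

156 Ω

Sums and differences: (δR)² = Σ (cᵢ δxᵢ)².
  (δR_1)² = 7060;  (δR_2)² = 529;  (δR_3)² = 16900
δR = √(24500) = 156 Ω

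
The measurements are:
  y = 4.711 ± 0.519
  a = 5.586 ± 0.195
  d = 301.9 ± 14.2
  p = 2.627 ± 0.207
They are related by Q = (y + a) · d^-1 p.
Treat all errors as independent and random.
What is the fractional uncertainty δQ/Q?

Let u = y + a = 10.30. δu = √(δy² + δa²) = √(0.269 + 0.0380) = 0.554, so δu/u = 0.0538.
Q is then a monomial in u, d, p:
δQ/Q = √((δu/u)² + (-1·δd/d)² + (1·δp/p)²) = √(0.00290 + 0.00221 + 0.00621) = 0.106

0.106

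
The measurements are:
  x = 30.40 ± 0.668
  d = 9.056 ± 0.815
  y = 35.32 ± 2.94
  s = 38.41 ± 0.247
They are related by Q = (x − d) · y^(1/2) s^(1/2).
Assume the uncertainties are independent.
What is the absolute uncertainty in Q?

50.8

Let u = x − d = 21.34. δu = √(δx² + δd²) = √(0.446 + 0.664) = 1.05, so δu/u = 0.0494.
Q is then a monomial in u, y, s:
δQ/Q = √((δu/u)² + (½·δy/y)² + (½·δs/s)²) = √(0.00244 + 0.00173 + 1.03e-05) = 0.0647
Q = 786.2, so δQ = 0.0647 × 786.2 = 50.8.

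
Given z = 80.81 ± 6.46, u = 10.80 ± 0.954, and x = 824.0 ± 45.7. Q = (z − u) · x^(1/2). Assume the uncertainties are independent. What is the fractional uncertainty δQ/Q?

Let w = z − u = 70.01. δw = √(δz² + δu²) = √(41.7 + 0.910) = 6.53, so δw/w = 0.0933.
Q is then a monomial in w, x:
δQ/Q = √((δw/w)² + (½·δx/x)²) = √(0.00870 + 0.000769) = 0.0973

0.0973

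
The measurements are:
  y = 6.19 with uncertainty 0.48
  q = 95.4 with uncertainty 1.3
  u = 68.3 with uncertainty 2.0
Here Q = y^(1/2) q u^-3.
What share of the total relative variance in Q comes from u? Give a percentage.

(δQ/Q)² = (½·δy/y)² + (1·δq/q)² + (-3·δu/u)²
  y term: (0.5×0.0775)² = 0.00150
  q term: (1×0.0136)² = 0.000186
  u term: (-3×0.0293)² = 0.00772
Total = 0.00941. Share from u = 0.00772/0.00941 = 0.820.

82.0%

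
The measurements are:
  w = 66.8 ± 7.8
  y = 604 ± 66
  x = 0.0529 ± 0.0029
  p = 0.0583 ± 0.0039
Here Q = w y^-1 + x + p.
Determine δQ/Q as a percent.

Let h = w·y^-1 = 0.111. δh/h = √((1·δw/w)² + (-1·δy/y)²) = √(0.0136 + 0.0119) = 0.160, so δh = 0.0177.
Q = h + x + p: δQ = √(δh² + δx² + δp²) = √(0.000313 + 8.41e-06 + 1.52e-05) = 0.0183
Q = 0.222, so δQ/Q = 0.0183/0.222 = 0.0827.

8.27%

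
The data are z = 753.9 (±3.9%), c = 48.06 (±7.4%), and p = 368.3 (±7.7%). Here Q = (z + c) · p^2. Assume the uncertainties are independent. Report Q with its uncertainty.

(1.088 ± 0.172) × 10^8

Let u = z + c = 802.0. δu = √(δz² + δc²) = √(864 + 12.6) = 29.6, so δu/u = 0.0369.
Q is then a monomial in u, p:
δQ/Q = √((δu/u)² + (2·δp/p)²) = √(0.00136 + 0.0237) = 0.158
Q = 1.088e+08, so δQ = 0.158 × 1.088e+08 = 1.72e+07.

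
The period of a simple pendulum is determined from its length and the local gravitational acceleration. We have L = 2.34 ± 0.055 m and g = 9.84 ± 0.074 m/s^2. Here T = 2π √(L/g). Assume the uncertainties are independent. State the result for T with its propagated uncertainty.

3.06 ± 0.0378 s

Since T is a product/quotient, work with relative uncertainties:
  (½·δL/L)² = (0.5×0.0235)² = 0.000138;  (−½·δg/g)² = (-0.5×0.00752)² = 1.41e-05
δT/T = √(0.000152) = 0.0123
T = 3.06 s, so δT = 0.0123 × 3.06 = 0.0378 s.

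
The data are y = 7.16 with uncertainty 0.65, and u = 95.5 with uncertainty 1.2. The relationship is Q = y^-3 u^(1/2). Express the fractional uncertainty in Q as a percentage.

Products/powers → add relative errors in quadrature, weighted by exponent:
  (-3·δy/y)² = (-3×0.0908)² = 0.0742;  (½·δu/u)² = (0.5×0.0126)² = 3.95e-05
δQ/Q = √(0.0742) = 0.272

27.2%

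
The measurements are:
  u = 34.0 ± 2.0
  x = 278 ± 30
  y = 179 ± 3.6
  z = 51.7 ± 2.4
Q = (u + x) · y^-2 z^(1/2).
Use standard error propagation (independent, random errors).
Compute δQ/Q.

Let w = u + x = 312. δw = √(δu² + δx²) = √(4.00 + 900) = 30.1, so δw/w = 0.0964.
Q is then a monomial in w, y, z:
δQ/Q = √((δw/w)² + (-2·δy/y)² + (½·δz/z)²) = √(0.00929 + 0.00162 + 0.000539) = 0.107

0.107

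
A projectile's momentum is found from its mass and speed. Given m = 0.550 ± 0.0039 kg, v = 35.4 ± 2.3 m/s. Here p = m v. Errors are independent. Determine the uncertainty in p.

Since p is a product/quotient, work with relative uncertainties:
  (1·δm/m)² = (1×0.00709)² = 5.03e-05;  (1·δv/v)² = (1×0.0650)² = 0.00422
δp/p = √(0.00427) = 0.0654
p = 19.5 kg·m/s, so δp = 0.0654 × 19.5 = 1.27 kg·m/s.

1.27 kg·m/s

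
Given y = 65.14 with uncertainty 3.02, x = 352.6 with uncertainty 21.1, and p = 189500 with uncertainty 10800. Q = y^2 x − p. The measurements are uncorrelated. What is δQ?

1.65e+05

Let w = y^2·x = 1.496e+06. δw/w = √((2·δy/y)² + (1·δx/x)²) = √(0.00860 + 0.00358) = 0.110, so δw = 1.65e+05.
Q = w − p: δQ = √(δw² + δp²) = √(2.73e+10 + 1.17e+08) = 1.65e+05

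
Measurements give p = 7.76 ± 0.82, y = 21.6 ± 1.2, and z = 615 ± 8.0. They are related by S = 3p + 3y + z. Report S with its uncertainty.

703 ± 9.11

Each term contributes (cᵢ δxᵢ)² to (δS)²:
  (3·δp)² = 6.05;  (3·δy)² = 13.0;  (δz)² = 64.0
δS = √(83.0) = 9.11
S = 703.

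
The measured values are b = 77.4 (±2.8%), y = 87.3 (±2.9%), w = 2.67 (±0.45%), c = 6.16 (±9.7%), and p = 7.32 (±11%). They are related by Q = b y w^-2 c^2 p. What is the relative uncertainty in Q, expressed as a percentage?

Each factor contributes (exponent × relative error)² to (δQ/Q)²:
  (1·δb/b)² = (1×0.0280)² = 0.000784;  (1·δy/y)² = (1×0.0290)² = 0.000841;  (-2·δw/w)² = (-2×0.00450)² = 8.1e-05;  (2·δc/c)² = (2×0.0970)² = 0.0376;  (1·δp/p)² = (1×0.110)² = 0.0121
δQ/Q = √(0.0514) = 0.227

22.7%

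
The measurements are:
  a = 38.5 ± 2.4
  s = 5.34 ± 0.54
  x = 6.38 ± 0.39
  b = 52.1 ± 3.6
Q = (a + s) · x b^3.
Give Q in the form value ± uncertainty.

Let u = a + s = 43.8. δu = √(δa² + δs²) = √(5.76 + 0.292) = 2.46, so δu/u = 0.0561.
Q is then a monomial in u, x, b:
δQ/Q = √((δu/u)² + (1·δx/x)² + (3·δb/b)²) = √(0.00315 + 0.00374 + 0.0430) = 0.223
Q = 3.96e+07, so δQ = 0.223 × 3.96e+07 = 8.83e+06.

(3.96 ± 0.883) × 10^7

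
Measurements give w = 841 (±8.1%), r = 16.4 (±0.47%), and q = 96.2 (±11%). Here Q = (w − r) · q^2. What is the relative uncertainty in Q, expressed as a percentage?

23.5%

Let u = w − r = 825. δu = √(δw² + δr²) = √(4640 + 0.00594) = 68.1, so δu/u = 0.0826.
Q is then a monomial in u, q:
δQ/Q = √((δu/u)² + (2·δq/q)²) = √(0.00682 + 0.0484) = 0.235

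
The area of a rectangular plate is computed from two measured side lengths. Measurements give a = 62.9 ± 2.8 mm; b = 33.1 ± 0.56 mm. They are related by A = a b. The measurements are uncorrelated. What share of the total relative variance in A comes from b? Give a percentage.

12.6%

(δA/A)² = (1·δa/a)² + (1·δb/b)²
  a term: (1×0.0445)² = 0.00198
  b term: (1×0.0169)² = 0.000286
Total = 0.00227. Share from b = 0.000286/0.00227 = 0.126.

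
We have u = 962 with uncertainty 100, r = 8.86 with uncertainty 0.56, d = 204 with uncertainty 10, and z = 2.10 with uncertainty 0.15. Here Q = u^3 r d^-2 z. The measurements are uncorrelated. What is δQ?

Relative error in a monomial: (δQ/Q)² = Σ (nᵢ · δxᵢ/xᵢ)².
  (3·δu/u)² = (3×0.104)² = 0.0973;  (1·δr/r)² = (1×0.0632)² = 0.00399;  (-2·δd/d)² = (-2×0.0490)² = 0.00961;  (1·δz/z)² = (1×0.0714)² = 0.00510
δQ/Q = √(0.116) = 0.341
Q = 3.98e+05, so δQ = 0.341 × 3.98e+05 = 1.36e+05.

1.36e+05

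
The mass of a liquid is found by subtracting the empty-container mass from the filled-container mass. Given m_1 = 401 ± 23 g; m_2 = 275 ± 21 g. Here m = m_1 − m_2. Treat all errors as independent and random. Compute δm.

m is a linear combination, so absolute uncertainties add in quadrature:
  (δm_1)² = 529;  (δm_2)² = 441
δm = √(970) = 31.1 g

31.1 g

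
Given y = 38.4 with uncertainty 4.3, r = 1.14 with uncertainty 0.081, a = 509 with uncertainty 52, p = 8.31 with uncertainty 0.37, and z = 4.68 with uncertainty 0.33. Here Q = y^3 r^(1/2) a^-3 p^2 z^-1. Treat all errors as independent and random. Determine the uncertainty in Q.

0.00318

Each factor contributes (exponent × relative error)² to (δQ/Q)²:
  (3·δy/y)² = (3×0.112)² = 0.113;  (½·δr/r)² = (0.5×0.0711)² = 0.00126;  (-3·δa/a)² = (-3×0.102)² = 0.0939;  (2·δp/p)² = (2×0.0445)² = 0.00793;  (-1·δz/z)² = (-1×0.0705)² = 0.00497
δQ/Q = √(0.221) = 0.470
Q = 0.00676, so δQ = 0.470 × 0.00676 = 0.00318.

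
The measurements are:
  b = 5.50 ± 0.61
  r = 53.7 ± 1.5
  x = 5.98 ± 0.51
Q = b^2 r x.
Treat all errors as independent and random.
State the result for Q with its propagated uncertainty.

Relative error in a monomial: (δQ/Q)² = Σ (nᵢ · δxᵢ/xᵢ)².
  (2·δb/b)² = (2×0.111)² = 0.0492;  (1·δr/r)² = (1×0.0279)² = 0.000780;  (1·δx/x)² = (1×0.0853)² = 0.00727
δQ/Q = √(0.0573) = 0.239
Q = 9710, so δQ = 0.239 × 9710 = 2320.

9710 ± 2320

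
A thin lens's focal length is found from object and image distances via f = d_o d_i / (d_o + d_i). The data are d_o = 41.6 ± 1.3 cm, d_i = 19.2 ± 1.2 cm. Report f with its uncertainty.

∂f/∂d_o = (d_i/(d_o+d_i))² = 0.0997;  ∂f/∂d_i = (d_o/(d_o+d_i))² = 0.468
δf = √((∂f/∂d_o · δd_o)² + (∂f/∂d_i · δd_i)²) = √(0.0168 + 0.316) = 0.577 cm
f = 13.1 cm.

13.1 ± 0.577 cm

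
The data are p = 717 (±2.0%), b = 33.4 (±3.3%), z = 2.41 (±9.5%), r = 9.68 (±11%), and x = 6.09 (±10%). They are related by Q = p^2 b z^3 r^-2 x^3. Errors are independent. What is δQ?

2.73e+08

Q is a product of powers, so relative uncertainties combine in quadrature:
  (2·δp/p)² = (2×0.0200)² = 0.00160;  (1·δb/b)² = (1×0.0330)² = 0.00109;  (3·δz/z)² = (3×0.0950)² = 0.0812;  (-2·δr/r)² = (-2×0.110)² = 0.0484;  (3·δx/x)² = (3×0.100)² = 0.0900
δQ/Q = √(0.222) = 0.472
Q = 5.79e+08, so δQ = 0.472 × 5.79e+08 = 2.73e+08.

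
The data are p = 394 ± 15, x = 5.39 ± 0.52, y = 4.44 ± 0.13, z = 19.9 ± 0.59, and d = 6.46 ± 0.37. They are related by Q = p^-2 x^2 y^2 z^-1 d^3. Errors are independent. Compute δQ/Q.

0.277

Relative error in a monomial: (δQ/Q)² = Σ (nᵢ · δxᵢ/xᵢ)².
  (-2·δp/p)² = (-2×0.0381)² = 0.00580;  (2·δx/x)² = (2×0.0965)² = 0.0372;  (2·δy/y)² = (2×0.0293)² = 0.00343;  (-1·δz/z)² = (-1×0.0296)² = 0.000879;  (3·δd/d)² = (3×0.0573)² = 0.0295
δQ/Q = √(0.0769) = 0.277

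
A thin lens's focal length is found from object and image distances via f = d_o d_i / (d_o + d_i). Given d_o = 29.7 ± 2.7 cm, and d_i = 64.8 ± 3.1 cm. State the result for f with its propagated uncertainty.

20.4 ± 1.31 cm

∂f/∂d_o = (d_i/(d_o+d_i))² = 0.470;  ∂f/∂d_i = (d_o/(d_o+d_i))² = 0.0988
δf = √((∂f/∂d_o · δd_o)² + (∂f/∂d_i · δd_i)²) = √(1.61 + 0.0938) = 1.31 cm
f = 20.4 cm.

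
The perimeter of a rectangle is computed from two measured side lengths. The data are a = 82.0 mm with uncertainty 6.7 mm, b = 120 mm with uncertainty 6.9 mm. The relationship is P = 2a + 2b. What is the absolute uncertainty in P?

19.2 mm

For a sum/difference, combine absolute errors in quadrature:
  (2·δa)² = 180;  (2·δb)² = 190
δP = √(370) = 19.2 mm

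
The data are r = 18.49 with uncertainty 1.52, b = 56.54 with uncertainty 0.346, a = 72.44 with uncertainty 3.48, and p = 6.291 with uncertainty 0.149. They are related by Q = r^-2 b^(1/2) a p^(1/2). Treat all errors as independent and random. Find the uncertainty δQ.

0.686

For a monomial Q ∝ r^-2, b^(1/2), a, p^(1/2), fractional errors add in quadrature:
  (-2·δr/r)² = (-2×0.0822)² = 0.0270;  (½·δb/b)² = (0.5×0.00612)² = 9.36e-06;  (1·δa/a)² = (1×0.0480)² = 0.00231;  (½·δp/p)² = (0.5×0.0237)² = 0.000140
δQ/Q = √(0.0295) = 0.172
Q = 3.996, so δQ = 0.172 × 3.996 = 0.686.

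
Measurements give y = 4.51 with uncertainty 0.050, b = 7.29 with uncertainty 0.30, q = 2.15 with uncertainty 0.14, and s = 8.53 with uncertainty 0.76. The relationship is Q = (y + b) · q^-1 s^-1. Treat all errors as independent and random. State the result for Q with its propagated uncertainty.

Let u = y + b = 11.8. δu = √(δy² + δb²) = √(0.00250 + 0.0900) = 0.304, so δu/u = 0.0258.
Q is then a monomial in u, q, s:
δQ/Q = √((δu/u)² + (-1·δq/q)² + (-1·δs/s)²) = √(0.000664 + 0.00424 + 0.00794) = 0.113
Q = 0.643, so δQ = 0.113 × 0.643 = 0.0729.

0.643 ± 0.0729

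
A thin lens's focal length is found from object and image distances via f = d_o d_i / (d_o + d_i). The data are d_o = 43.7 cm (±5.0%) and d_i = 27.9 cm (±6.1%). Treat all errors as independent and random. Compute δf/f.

∂f/∂d_o = (d_i/(d_o+d_i))² = 0.152;  ∂f/∂d_i = (d_o/(d_o+d_i))² = 0.373
δf = √((∂f/∂d_o · δd_o)² + (∂f/∂d_i · δd_i)²) = √(0.110 + 0.402) = 0.716 cm
f = 17.0 cm, so δf/f = 0.716/17.0 = 0.0420.

0.0420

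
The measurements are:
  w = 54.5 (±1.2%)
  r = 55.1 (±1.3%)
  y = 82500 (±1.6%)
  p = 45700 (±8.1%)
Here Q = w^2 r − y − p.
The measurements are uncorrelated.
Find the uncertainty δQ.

5950

Let h = w^2·r = 1.64e+05. δh/h = √((2·δw/w)² + (1·δr/r)²) = √(0.000576 + 0.000169) = 0.0273, so δh = 4470.
Q = h − y − p: δQ = √(δh² + δy² + δp²) = √(2e+07 + 1.74e+06 + 1.37e+07) = 5950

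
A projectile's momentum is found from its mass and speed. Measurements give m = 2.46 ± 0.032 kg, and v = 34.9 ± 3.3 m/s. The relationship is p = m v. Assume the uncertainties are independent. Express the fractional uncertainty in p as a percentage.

For a monomial p ∝ m, v, fractional errors add in quadrature:
  (1·δm/m)² = (1×0.0130)² = 0.000169;  (1·δv/v)² = (1×0.0946)² = 0.00894
δp/p = √(0.00911) = 0.0954

9.54%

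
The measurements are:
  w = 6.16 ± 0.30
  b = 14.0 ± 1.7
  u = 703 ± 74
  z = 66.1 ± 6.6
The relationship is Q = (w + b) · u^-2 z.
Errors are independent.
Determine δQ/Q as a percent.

24.8%

Let h = w + b = 20.2. δh = √(δw² + δb²) = √(0.0900 + 2.89) = 1.73, so δh/h = 0.0856.
Q is then a monomial in h, u, z:
δQ/Q = √((δh/h)² + (-2·δu/u)² + (1·δz/z)²) = √(0.00733 + 0.0443 + 0.00997) = 0.248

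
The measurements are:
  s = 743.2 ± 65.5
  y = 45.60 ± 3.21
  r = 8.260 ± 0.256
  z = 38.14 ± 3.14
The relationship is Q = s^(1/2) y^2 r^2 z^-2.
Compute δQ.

610

Relative error in a monomial: (δQ/Q)² = Σ (nᵢ · δxᵢ/xᵢ)².
  (½·δs/s)² = (0.5×0.0881)² = 0.00194;  (2·δy/y)² = (2×0.0704)² = 0.0198;  (2·δr/r)² = (2×0.0310)² = 0.00384;  (-2·δz/z)² = (-2×0.0823)² = 0.0271
δQ/Q = √(0.0527) = 0.230
Q = 2659, so δQ = 0.230 × 2659 = 610.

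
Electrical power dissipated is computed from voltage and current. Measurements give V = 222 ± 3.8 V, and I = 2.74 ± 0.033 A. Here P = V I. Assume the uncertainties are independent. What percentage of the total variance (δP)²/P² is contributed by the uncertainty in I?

33.1%

(δP/P)² = (1·δV/V)² + (1·δI/I)²
  V term: (1×0.0171)² = 0.000293
  I term: (1×0.0120)² = 0.000145
Total = 0.000438. Share from I = 0.000145/0.000438 = 0.331.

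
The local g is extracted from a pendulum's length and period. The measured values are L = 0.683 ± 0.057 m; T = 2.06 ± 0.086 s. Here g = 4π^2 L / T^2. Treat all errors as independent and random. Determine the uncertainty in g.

Products/powers → add relative errors in quadrature, weighted by exponent:
  (1·δL/L)² = (1×0.0835)² = 0.00696;  (-2·δT/T)² = (-2×0.0417)² = 0.00697
δg/g = √(0.0139) = 0.118
g = 6.35 m/s^2, so δg = 0.118 × 6.35 = 0.750 m/s^2.

0.750 m/s^2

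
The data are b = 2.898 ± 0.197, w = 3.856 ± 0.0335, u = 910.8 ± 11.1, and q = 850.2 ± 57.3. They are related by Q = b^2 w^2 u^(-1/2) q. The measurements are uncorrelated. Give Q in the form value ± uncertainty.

Relative error in a monomial: (δQ/Q)² = Σ (nᵢ · δxᵢ/xᵢ)².
  (2·δb/b)² = (2×0.0680)² = 0.0185;  (2·δw/w)² = (2×0.00869)² = 0.000302;  (−½·δu/u)² = (-0.5×0.0122)² = 3.71e-05;  (1·δq/q)² = (1×0.0674)² = 0.00454
δQ/Q = √(0.0234) = 0.153
Q = 3518, so δQ = 0.153 × 3518 = 538.

3518 ± 538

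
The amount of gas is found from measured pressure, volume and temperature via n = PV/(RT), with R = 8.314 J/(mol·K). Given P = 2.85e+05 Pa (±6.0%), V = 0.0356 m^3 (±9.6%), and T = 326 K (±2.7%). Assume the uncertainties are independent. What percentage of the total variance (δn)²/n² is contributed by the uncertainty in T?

5.38%

(δn/n)² = (1·δP/P)² + (1·δV/V)² + (-1·δT/T)²
  P term: (1×0.0600)² = 0.00360
  V term: (1×0.0960)² = 0.00922
  T term: (-1×0.0270)² = 0.000729
Total = 0.0135. Share from T = 0.000729/0.0135 = 0.0538.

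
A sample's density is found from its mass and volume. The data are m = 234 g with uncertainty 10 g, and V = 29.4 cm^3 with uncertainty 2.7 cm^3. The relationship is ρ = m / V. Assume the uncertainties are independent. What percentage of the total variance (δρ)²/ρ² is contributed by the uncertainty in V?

(δρ/ρ)² = (1·δm/m)² + (-1·δV/V)²
  m term: (1×0.0427)² = 0.00183
  V term: (-1×0.0918)² = 0.00843
Total = 0.0103. Share from V = 0.00843/0.0103 = 0.822.

82.2%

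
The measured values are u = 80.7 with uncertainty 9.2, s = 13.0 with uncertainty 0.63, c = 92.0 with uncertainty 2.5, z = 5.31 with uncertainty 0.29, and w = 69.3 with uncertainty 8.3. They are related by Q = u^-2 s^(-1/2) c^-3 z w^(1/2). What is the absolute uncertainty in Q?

6.2e-10

For a monomial Q ∝ u^-2, s^(-1/2), c^-3, z, w^(1/2), fractional errors add in quadrature:
  (-2·δu/u)² = (-2×0.114)² = 0.0520;  (−½·δs/s)² = (-0.5×0.0485)² = 0.000587;  (-3·δc/c)² = (-3×0.0272)² = 0.00665;  (1·δz/z)² = (1×0.0546)² = 0.00298;  (½·δw/w)² = (0.5×0.120)² = 0.00359
δQ/Q = √(0.0658) = 0.256
Q = 2.42e-09, so δQ = 0.256 × 2.42e-09 = 6.2e-10.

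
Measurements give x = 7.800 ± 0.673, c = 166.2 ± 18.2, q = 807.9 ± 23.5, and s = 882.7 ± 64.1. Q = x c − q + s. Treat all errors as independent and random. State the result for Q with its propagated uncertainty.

1371 ± 193

Let p = x·c = 1296. δp/p = √((1·δx/x)² + (1·δc/c)²) = √(0.00744 + 0.0120) = 0.139, so δp = 181.
Q = p − q + s: δQ = √(δp² + δq² + δs²) = √(32700 + 552 + 4110) = 193
Q = 1371.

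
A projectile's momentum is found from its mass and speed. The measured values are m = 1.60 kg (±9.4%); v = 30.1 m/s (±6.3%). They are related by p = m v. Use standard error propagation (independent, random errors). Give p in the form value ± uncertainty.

Each factor contributes (exponent × relative error)² to (δp/p)²:
  (1·δm/m)² = (1×0.0940)² = 0.00884;  (1·δv/v)² = (1×0.0630)² = 0.00397
δp/p = √(0.0128) = 0.113
p = 48.2 kg·m/s, so δp = 0.113 × 48.2 = 5.45 kg·m/s.

48.2 ± 5.45 kg·m/s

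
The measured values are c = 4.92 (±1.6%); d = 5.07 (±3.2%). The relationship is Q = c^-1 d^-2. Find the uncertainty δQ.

For a monomial Q ∝ c^-1, d^-2, fractional errors add in quadrature:
  (-1·δc/c)² = (-1×0.0160)² = 0.000256;  (-2·δd/d)² = (-2×0.0320)² = 0.00410
δQ/Q = √(0.00435) = 0.0660
Q = 0.00791, so δQ = 0.0660 × 0.00791 = 0.000522.

0.000522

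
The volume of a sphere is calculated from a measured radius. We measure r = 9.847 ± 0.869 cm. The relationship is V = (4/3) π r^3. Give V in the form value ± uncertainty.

For a monomial V ∝ r^3, fractional errors add in quadrature:
  (3·δr/r)² = (3×0.0883)² = 0.0701
δV/V = √(0.0701) = 0.265
V = 3999 cm^3, so δV = 0.265 × 3999 = 1060 cm^3.

3999 ± 1060 cm^3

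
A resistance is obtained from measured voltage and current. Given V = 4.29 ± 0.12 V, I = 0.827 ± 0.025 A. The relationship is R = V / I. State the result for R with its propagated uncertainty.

Relative error in a monomial: (δR/R)² = Σ (nᵢ · δxᵢ/xᵢ)².
  (1·δV/V)² = (1×0.0280)² = 0.000782;  (-1·δI/I)² = (-1×0.0302)² = 0.000914
δR/R = √(0.00170) = 0.0412
R = 5.19 Ω, so δR = 0.0412 × 5.19 = 0.214 Ω.

5.19 ± 0.214 Ω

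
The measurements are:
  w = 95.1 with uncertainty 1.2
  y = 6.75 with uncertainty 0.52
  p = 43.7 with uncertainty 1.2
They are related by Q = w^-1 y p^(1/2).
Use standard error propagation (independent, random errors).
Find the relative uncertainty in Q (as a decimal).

Each factor contributes (exponent × relative error)² to (δQ/Q)²:
  (-1·δw/w)² = (-1×0.0126)² = 0.000159;  (1·δy/y)² = (1×0.0770)² = 0.00593;  (½·δp/p)² = (0.5×0.0275)² = 0.000189
δQ/Q = √(0.00628) = 0.0793

0.0793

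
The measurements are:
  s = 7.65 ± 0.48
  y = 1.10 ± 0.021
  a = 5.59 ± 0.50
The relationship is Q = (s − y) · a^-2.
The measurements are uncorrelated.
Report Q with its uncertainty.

0.210 ± 0.0405

Let u = s − y = 6.55. δu = √(δs² + δy²) = √(0.230 + 0.000441) = 0.480, so δu/u = 0.0734.
Q is then a monomial in u, a:
δQ/Q = √((δu/u)² + (-2·δa/a)²) = √(0.00538 + 0.0320) = 0.193
Q = 0.210, so δQ = 0.193 × 0.210 = 0.0405.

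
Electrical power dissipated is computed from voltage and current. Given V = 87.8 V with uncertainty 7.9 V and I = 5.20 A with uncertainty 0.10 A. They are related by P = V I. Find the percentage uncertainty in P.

9.20%

P is a product of powers, so relative uncertainties combine in quadrature:
  (1·δV/V)² = (1×0.0900)² = 0.00810;  (1·δI/I)² = (1×0.0192)² = 0.000370
δP/P = √(0.00847) = 0.0920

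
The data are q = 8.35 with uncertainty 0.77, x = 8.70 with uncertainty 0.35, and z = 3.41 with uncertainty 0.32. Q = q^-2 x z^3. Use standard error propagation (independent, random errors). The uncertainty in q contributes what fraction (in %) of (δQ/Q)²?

(δQ/Q)² = (-2·δq/q)² + (1·δx/x)² + (3·δz/z)²
  q term: (-2×0.0922)² = 0.0340
  x term: (1×0.0402)² = 0.00162
  z term: (3×0.0938)² = 0.0793
Total = 0.115. Share from q = 0.0340/0.115 = 0.296.

29.6%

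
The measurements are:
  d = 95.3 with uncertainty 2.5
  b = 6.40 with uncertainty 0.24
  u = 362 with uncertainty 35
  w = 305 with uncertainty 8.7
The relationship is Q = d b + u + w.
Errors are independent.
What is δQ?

Let p = d·b = 610. δp/p = √((1·δd/d)² + (1·δb/b)²) = √(0.000688 + 0.00141) = 0.0458, so δp = 27.9.
Q = p + u + w: δQ = √(δp² + δu² + δw²) = √(779 + 1220 + 75.7) = 45.6

45.6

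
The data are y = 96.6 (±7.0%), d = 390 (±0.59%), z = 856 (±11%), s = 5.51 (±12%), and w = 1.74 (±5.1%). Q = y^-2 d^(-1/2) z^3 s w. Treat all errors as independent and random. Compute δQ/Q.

Each factor contributes (exponent × relative error)² to (δQ/Q)²:
  (-2·δy/y)² = (-2×0.0700)² = 0.0196;  (−½·δd/d)² = (-0.5×0.00590)² = 8.7e-06;  (3·δz/z)² = (3×0.110)² = 0.109;  (1·δs/s)² = (1×0.120)² = 0.0144;  (1·δw/w)² = (1×0.0510)² = 0.00260
δQ/Q = √(0.146) = 0.381

0.381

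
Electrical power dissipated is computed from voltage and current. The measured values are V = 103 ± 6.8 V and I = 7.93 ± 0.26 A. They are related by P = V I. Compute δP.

P is a product of powers, so relative uncertainties combine in quadrature:
  (1·δV/V)² = (1×0.0660)² = 0.00436;  (1·δI/I)² = (1×0.0328)² = 0.00107
δP/P = √(0.00543) = 0.0737
P = 817 W, so δP = 0.0737 × 817 = 60.2 W.

60.2 W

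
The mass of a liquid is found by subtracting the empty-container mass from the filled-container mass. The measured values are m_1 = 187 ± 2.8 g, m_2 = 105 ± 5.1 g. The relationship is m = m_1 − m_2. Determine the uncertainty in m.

m is a linear combination, so absolute uncertainties add in quadrature:
  (δm_1)² = 7.84;  (δm_2)² = 26.0
δm = √(33.8) = 5.82 g

5.82 g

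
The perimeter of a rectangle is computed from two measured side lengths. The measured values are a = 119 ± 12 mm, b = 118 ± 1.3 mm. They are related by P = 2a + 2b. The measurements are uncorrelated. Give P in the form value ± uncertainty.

For a sum/difference, combine absolute errors in quadrature:
  (2·δa)² = 576;  (2·δb)² = 6.76
δP = √(583) = 24.1 mm
P = 474 mm.

474 ± 24.1 mm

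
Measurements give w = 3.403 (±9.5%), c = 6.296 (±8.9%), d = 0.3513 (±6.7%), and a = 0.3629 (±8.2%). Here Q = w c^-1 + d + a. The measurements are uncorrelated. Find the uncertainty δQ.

Let p = w·c^-1 = 0.5405. δp/p = √((1·δw/w)² + (-1·δc/c)²) = √(0.00903 + 0.00792) = 0.130, so δp = 0.0704.
Q = p + d + a: δQ = √(δp² + δd² + δa²) = √(0.00495 + 0.000554 + 0.000886) = 0.0799

0.0799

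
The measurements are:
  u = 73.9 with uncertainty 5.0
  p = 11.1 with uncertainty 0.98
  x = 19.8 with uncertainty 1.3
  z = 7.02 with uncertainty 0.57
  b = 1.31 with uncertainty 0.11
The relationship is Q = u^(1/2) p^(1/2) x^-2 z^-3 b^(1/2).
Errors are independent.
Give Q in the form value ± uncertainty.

Each factor contributes (exponent × relative error)² to (δQ/Q)²:
  (½·δu/u)² = (0.5×0.0677)² = 0.00114;  (½·δp/p)² = (0.5×0.0883)² = 0.00195;  (-2·δx/x)² = (-2×0.0657)² = 0.0172;  (-3·δz/z)² = (-3×0.0812)² = 0.0593;  (½·δb/b)² = (0.5×0.0840)² = 0.00176
δQ/Q = √(0.0814) = 0.285
Q = 0.000242, so δQ = 0.285 × 0.000242 = 6.9e-05.

(2.42 ± 0.690) × 10^-4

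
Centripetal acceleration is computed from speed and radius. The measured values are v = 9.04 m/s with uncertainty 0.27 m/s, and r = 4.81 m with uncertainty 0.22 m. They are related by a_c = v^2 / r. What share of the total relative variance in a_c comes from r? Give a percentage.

37.0%

(δa_c/a_c)² = (2·δv/v)² + (-1·δr/r)²
  v term: (2×0.0299)² = 0.00357
  r term: (-1×0.0457)² = 0.00209
Total = 0.00566. Share from r = 0.00209/0.00566 = 0.370.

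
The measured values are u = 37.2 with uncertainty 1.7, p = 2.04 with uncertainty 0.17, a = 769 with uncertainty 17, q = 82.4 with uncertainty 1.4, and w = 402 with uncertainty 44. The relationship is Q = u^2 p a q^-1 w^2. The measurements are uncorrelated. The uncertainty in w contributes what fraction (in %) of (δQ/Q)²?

(δQ/Q)² = (2·δu/u)² + (1·δp/p)² + (1·δa/a)² + (-1·δq/q)² + (2·δw/w)²
  u term: (2×0.0457)² = 0.00835
  p term: (1×0.0833)² = 0.00694
  a term: (1×0.0221)² = 0.000489
  q term: (-1×0.0170)² = 0.000289
  w term: (2×0.109)² = 0.0479
Total = 0.0640. Share from w = 0.0479/0.0640 = 0.749.

74.9%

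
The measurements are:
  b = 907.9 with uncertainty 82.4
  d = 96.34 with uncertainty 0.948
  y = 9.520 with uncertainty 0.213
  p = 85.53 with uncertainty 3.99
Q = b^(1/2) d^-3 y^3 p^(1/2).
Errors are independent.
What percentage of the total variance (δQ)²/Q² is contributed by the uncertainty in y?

(δQ/Q)² = (½·δb/b)² + (-3·δd/d)² + (3·δy/y)² + (½·δp/p)²
  b term: (0.5×0.0908)² = 0.00206
  d term: (-3×0.00984)² = 0.000871
  y term: (3×0.0224)² = 0.00451
  p term: (0.5×0.0467)² = 0.000544
Total = 0.00798. Share from y = 0.00451/0.00798 = 0.565.

56.5%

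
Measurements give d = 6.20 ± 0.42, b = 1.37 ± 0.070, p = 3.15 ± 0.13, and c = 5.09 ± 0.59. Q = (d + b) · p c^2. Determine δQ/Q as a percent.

Let u = d + b = 7.57. δu = √(δd² + δb²) = √(0.176 + 0.00490) = 0.426, so δu/u = 0.0562.
Q is then a monomial in u, p, c:
δQ/Q = √((δu/u)² + (1·δp/p)² + (2·δc/c)²) = √(0.00316 + 0.00170 + 0.0537) = 0.242

24.2%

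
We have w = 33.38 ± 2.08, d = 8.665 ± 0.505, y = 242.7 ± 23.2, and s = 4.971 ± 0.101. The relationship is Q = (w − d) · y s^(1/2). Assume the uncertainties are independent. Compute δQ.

Let u = w − d = 24.72. δu = √(δw² + δd²) = √(4.33 + 0.255) = 2.14, so δu/u = 0.0866.
Q is then a monomial in u, y, s:
δQ/Q = √((δu/u)² + (1·δy/y)² + (½·δs/s)²) = √(0.00750 + 0.00914 + 0.000103) = 0.129
Q = 13370, so δQ = 0.129 × 13370 = 1730.

1730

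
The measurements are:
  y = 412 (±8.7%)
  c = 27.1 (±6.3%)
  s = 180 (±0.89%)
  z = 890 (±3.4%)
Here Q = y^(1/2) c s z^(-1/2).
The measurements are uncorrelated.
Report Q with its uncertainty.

Since Q is a product/quotient, work with relative uncertainties:
  (½·δy/y)² = (0.5×0.0870)² = 0.00189;  (1·δc/c)² = (1×0.0630)² = 0.00397;  (1·δs/s)² = (1×0.00890)² = 7.92e-05;  (−½·δz/z)² = (-0.5×0.0340)² = 0.000289
δQ/Q = √(0.00623) = 0.0789
Q = 3320, so δQ = 0.0789 × 3320 = 262.

3320 ± 262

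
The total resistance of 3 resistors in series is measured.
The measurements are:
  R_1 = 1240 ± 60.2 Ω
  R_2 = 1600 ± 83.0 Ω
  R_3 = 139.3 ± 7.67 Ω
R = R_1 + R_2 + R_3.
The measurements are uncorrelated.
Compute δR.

Each term contributes (cᵢ δxᵢ)² to (δR)²:
  (δR_1)² = 3620;  (δR_2)² = 6890;  (δR_3)² = 58.8
δR = √(10600) = 103 Ω

103 Ω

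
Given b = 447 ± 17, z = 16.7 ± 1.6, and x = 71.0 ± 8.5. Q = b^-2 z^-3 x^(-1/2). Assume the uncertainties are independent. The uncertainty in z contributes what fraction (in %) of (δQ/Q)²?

89.8%

(δQ/Q)² = (-2·δb/b)² + (-3·δz/z)² + (−½·δx/x)²
  b term: (-2×0.0380)² = 0.00579
  z term: (-3×0.0958)² = 0.0826
  x term: (-0.5×0.120)² = 0.00358
Total = 0.0920. Share from z = 0.0826/0.0920 = 0.898.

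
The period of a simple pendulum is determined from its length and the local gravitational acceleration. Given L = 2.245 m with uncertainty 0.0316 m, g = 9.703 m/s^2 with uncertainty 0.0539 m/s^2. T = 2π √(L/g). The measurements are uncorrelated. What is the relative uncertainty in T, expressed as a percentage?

T is a product of powers, so relative uncertainties combine in quadrature:
  (½·δL/L)² = (0.5×0.0141)² = 4.95e-05;  (−½·δg/g)² = (-0.5×0.00555)² = 7.71e-06
δT/T = √(5.72e-05) = 0.00757

0.757%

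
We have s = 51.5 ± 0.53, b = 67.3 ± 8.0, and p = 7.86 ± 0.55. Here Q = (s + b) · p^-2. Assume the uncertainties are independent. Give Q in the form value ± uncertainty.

1.92 ± 0.299

Let u = s + b = 119. δu = √(δs² + δb²) = √(0.281 + 64.0) = 8.02, so δu/u = 0.0675.
Q is then a monomial in u, p:
δQ/Q = √((δu/u)² + (-2·δp/p)²) = √(0.00455 + 0.0196) = 0.155
Q = 1.92, so δQ = 0.155 × 1.92 = 0.299.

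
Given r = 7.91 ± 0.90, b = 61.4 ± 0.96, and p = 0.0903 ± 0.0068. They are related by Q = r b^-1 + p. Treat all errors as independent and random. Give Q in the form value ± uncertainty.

0.219 ± 0.0163

Let w = r·b^-1 = 0.129. δw/w = √((1·δr/r)² + (-1·δb/b)²) = √(0.0129 + 0.000244) = 0.115, so δw = 0.0148.
Q = w + p: δQ = √(δw² + δp²) = √(0.000219 + 4.62e-05) = 0.0163
Q = 0.219.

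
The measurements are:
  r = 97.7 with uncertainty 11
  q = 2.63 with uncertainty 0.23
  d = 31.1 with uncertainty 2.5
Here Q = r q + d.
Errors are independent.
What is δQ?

36.7

Let p = r·q = 257. δp/p = √((1·δr/r)² + (1·δq/q)²) = √(0.0127 + 0.00765) = 0.143, so δp = 36.6.
Q = p + d: δQ = √(δp² + δd²) = √(1340 + 6.25) = 36.7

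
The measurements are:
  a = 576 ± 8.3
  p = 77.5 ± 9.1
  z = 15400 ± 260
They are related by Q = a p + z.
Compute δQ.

Let w = a·p = 44600. δw/w = √((1·δa/a)² + (1·δp/p)²) = √(0.000208 + 0.0138) = 0.118, so δw = 5280.
Q = w + z: δQ = √(δw² + δz²) = √(2.79e+07 + 67600) = 5290

5290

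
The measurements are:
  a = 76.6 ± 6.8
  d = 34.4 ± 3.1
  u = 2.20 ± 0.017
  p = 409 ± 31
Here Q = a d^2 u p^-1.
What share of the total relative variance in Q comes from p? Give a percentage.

(δQ/Q)² = (1·δa/a)² + (2·δd/d)² + (1·δu/u)² + (-1·δp/p)²
  a term: (1×0.0888)² = 0.00788
  d term: (2×0.0901)² = 0.0325
  u term: (1×0.00773)² = 5.97e-05
  p term: (-1×0.0758)² = 0.00574
Total = 0.0462. Share from p = 0.00574/0.0462 = 0.124.

12.4%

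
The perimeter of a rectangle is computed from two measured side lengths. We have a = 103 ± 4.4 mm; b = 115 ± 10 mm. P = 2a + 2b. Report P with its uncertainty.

436 ± 21.9 mm

P is a linear combination, so absolute uncertainties add in quadrature:
  (2·δa)² = 77.4;  (2·δb)² = 400
δP = √(477) = 21.9 mm
P = 436 mm.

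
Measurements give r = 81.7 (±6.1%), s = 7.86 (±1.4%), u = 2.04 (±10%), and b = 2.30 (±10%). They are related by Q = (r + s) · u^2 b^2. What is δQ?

Let w = r + s = 89.6. δw = √(δr² + δs²) = √(24.8 + 0.0121) = 4.98, so δw/w = 0.0557.
Q is then a monomial in w, u, b:
δQ/Q = √((δw/w)² + (2·δu/u)² + (2·δb/b)²) = √(0.00310 + 0.0400 + 0.0400) = 0.288
Q = 1970, so δQ = 0.288 × 1970 = 568.

568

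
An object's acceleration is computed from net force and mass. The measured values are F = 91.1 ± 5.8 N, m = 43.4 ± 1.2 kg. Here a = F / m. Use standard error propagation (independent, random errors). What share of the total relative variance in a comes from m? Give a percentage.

(δa/a)² = (1·δF/F)² + (-1·δm/m)²
  F term: (1×0.0637)² = 0.00405
  m term: (-1×0.0276)² = 0.000765
Total = 0.00482. Share from m = 0.000765/0.00482 = 0.159.

15.9%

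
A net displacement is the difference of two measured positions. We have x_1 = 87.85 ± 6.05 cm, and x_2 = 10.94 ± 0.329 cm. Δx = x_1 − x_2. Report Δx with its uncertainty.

Δx is a linear combination, so absolute uncertainties add in quadrature:
  (δx_1)² = 36.6;  (δx_2)² = 0.108
δΔx = √(36.7) = 6.06 cm
Δx = 76.91 cm.

76.91 ± 6.06 cm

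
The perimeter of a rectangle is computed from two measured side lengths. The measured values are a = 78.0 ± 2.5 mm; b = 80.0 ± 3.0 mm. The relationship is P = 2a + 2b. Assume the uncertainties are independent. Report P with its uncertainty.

P is a linear combination, so absolute uncertainties add in quadrature:
  (2·δa)² = 25.0;  (2·δb)² = 36.0
δP = √(61.0) = 7.81 mm
P = 316 mm.

316 ± 7.81 mm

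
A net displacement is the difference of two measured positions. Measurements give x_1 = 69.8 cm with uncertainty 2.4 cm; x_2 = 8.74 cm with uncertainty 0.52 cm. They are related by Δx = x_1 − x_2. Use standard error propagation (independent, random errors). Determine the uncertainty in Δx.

Δx is a linear combination, so absolute uncertainties add in quadrature:
  (δx_1)² = 5.76;  (δx_2)² = 0.270
δΔx = √(6.03) = 2.46 cm

2.46 cm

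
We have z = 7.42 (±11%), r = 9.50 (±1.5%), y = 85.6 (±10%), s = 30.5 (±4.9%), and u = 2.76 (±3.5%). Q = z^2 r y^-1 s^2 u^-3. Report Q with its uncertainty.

Since Q is a product/quotient, work with relative uncertainties:
  (2·δz/z)² = (2×0.110)² = 0.0484;  (1·δr/r)² = (1×0.0150)² = 0.000225;  (-1·δy/y)² = (-1×0.100)² = 0.0100;  (2·δs/s)² = (2×0.0490)² = 0.00960;  (-3·δu/u)² = (-3×0.0350)² = 0.0110
δQ/Q = √(0.0793) = 0.282
Q = 270, so δQ = 0.282 × 270 = 76.1.

270 ± 76.1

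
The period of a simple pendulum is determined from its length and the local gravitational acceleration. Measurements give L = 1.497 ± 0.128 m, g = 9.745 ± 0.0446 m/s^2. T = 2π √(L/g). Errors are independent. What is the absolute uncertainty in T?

0.105 s

Since T is a product/quotient, work with relative uncertainties:
  (½·δL/L)² = (0.5×0.0855)² = 0.00183;  (−½·δg/g)² = (-0.5×0.00458)² = 5.24e-06
δT/T = √(0.00183) = 0.0428
T = 2.463 s, so δT = 0.0428 × 2.463 = 0.105 s.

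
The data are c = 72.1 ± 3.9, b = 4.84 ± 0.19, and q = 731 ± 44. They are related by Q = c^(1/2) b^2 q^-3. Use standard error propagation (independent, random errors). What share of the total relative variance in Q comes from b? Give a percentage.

(δQ/Q)² = (½·δc/c)² + (2·δb/b)² + (-3·δq/q)²
  c term: (0.5×0.0541)² = 0.000731
  b term: (2×0.0393)² = 0.00616
  q term: (-3×0.0602)² = 0.0326
Total = 0.0395. Share from b = 0.00616/0.0395 = 0.156.

15.6%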